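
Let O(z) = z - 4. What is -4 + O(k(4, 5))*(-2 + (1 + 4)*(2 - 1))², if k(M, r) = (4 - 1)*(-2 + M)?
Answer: 14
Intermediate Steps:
k(M, r) = -6 + 3*M (k(M, r) = 3*(-2 + M) = -6 + 3*M)
O(z) = -4 + z
-4 + O(k(4, 5))*(-2 + (1 + 4)*(2 - 1))² = -4 + (-4 + (-6 + 3*4))*(-2 + (1 + 4)*(2 - 1))² = -4 + (-4 + (-6 + 12))*(-2 + 5*1)² = -4 + (-4 + 6)*(-2 + 5)² = -4 + 2*3² = -4 + 2*9 = -4 + 18 = 14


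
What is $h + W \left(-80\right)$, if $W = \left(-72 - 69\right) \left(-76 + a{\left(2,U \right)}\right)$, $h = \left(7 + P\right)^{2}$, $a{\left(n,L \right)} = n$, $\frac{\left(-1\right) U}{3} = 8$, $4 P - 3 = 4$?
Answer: $- \frac{13354295}{16} \approx -8.3464 \cdot 10^{5}$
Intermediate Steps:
$P = \frac{7}{4}$ ($P = \frac{3}{4} + \frac{1}{4} \cdot 4 = \frac{3}{4} + 1 = \frac{7}{4} \approx 1.75$)
$U = -24$ ($U = \left(-3\right) 8 = -24$)
$h = \frac{1225}{16}$ ($h = \left(7 + \frac{7}{4}\right)^{2} = \left(\frac{35}{4}\right)^{2} = \frac{1225}{16} \approx 76.563$)
$W = 10434$ ($W = \left(-72 - 69\right) \left(-76 + 2\right) = \left(-141\right) \left(-74\right) = 10434$)
$h + W \left(-80\right) = \frac{1225}{16} + 10434 \left(-80\right) = \frac{1225}{16} - 834720 = - \frac{13354295}{16}$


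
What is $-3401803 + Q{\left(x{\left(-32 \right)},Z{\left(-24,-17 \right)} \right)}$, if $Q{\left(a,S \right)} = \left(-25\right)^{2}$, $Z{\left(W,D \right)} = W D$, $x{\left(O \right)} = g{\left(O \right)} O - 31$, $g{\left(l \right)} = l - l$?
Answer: $-3401178$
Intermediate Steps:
$g{\left(l \right)} = 0$
$x{\left(O \right)} = -31$ ($x{\left(O \right)} = 0 O - 31 = 0 - 31 = -31$)
$Z{\left(W,D \right)} = D W$
$Q{\left(a,S \right)} = 625$
$-3401803 + Q{\left(x{\left(-32 \right)},Z{\left(-24,-17 \right)} \right)} = -3401803 + 625 = -3401178$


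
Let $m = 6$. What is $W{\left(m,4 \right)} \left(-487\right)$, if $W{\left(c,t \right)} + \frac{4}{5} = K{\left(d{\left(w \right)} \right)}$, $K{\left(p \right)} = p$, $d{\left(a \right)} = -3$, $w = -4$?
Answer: $\frac{9253}{5} \approx 1850.6$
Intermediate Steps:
$W{\left(c,t \right)} = - \frac{19}{5}$ ($W{\left(c,t \right)} = - \frac{4}{5} - 3 = - \frac{19}{5}$)
$W{\left(m,4 \right)} \left(-487\right) = \left(- \frac{19}{5}\right) \left(-487\right) = \frac{9253}{5}$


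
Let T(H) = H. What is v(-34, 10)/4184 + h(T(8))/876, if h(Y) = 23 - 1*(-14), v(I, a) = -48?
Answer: 14095/458148 ≈ 0.030765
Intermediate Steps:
h(Y) = 37 (h(Y) = 23 + 14 = 37)
v(-34, 10)/4184 + h(T(8))/876 = -48/4184 + 37/876 = -48*1/4184 + 37*(1/876) = -6/523 + 37/876 = 14095/458148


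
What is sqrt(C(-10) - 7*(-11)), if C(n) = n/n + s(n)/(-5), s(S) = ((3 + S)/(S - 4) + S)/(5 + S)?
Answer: sqrt(7762)/10 ≈ 8.8102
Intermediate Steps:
s(S) = (S + (3 + S)/(-4 + S))/(5 + S) (s(S) = ((3 + S)/(-4 + S) + S)/(5 + S) = (S + (3 + S)/(-4 + S))/(5 + S))
C(n) = 1 - (3 + n**2 - 3*n)/(5*(-20 + n + n**2)) (C(n) = n/n + ((3 + n**2 - 3*n)/(-20 + n + n**2))/(-5) = 1 + ((3 + n**2 - 3*n)/(-20 + n + n**2))*(-1/5) = 1 - (3 + n**2 - 3*n)/(5*(-20 + n + n**2)))
sqrt(C(-10) - 7*(-11)) = sqrt((-103 + 4*(-10)**2 + 8*(-10))/(5*(-20 - 10 + (-10)**2)) - 7*(-11)) = sqrt((-103 + 4*100 - 80)/(5*(-20 - 10 + 100)) + 77) = sqrt((1/5)*(-103 + 400 - 80)/70 + 77) = sqrt((1/5)*(1/70)*217 + 77) = sqrt(31/50 + 77) = sqrt(3881/50) = sqrt(7762)/10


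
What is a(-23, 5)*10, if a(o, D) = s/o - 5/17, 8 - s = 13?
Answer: -300/391 ≈ -0.76726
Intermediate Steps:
s = -5 (s = 8 - 1*13 = 8 - 13 = -5)
a(o, D) = -5/17 - 5/o (a(o, D) = -5/o - 5/17 = -5/17 - 5/o)
a(-23, 5)*10 = (-5/17 - 5/(-23))*10 = (-5/17 - 5*(-1/23))*10 = (-5/17 + 5/23)*10 = -30/391*10 = -300/391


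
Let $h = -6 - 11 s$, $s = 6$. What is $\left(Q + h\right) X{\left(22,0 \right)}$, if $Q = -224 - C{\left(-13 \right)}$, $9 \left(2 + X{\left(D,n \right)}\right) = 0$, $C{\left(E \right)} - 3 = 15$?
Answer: $628$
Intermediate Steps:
$C{\left(E \right)} = 18$ ($C{\left(E \right)} = 3 + 15 = 18$)
$X{\left(D,n \right)} = -2$ ($X{\left(D,n \right)} = -2 + \frac{1}{9} \cdot 0 = -2 + 0 = -2$)
$Q = -242$ ($Q = -224 - 18 = -242$)
$h = -72$ ($h = -6 - 66 = -72$)
$\left(Q + h\right) X{\left(22,0 \right)} = \left(-242 - 72\right) \left(-2\right) = \left(-314\right) \left(-2\right) = 628$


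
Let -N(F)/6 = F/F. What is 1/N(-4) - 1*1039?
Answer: -6235/6 ≈ -1039.2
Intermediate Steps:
N(F) = -6 (N(F) = -6*F/F = -6*1 = -6)
1/N(-4) - 1*1039 = 1/(-6) - 1*1039 = -⅙ - 1039 = -6235/6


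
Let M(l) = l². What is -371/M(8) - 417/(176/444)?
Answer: -744673/704 ≈ -1057.8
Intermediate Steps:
-371/M(8) - 417/(176/444) = -371/(8²) - 417/(176/444) = -371/64 - 417/(176*(1/444)) = -371*1/64 - 417/44/111 = -371/64 - 417*111/44 = -371/64 - 46287/44 = -744673/704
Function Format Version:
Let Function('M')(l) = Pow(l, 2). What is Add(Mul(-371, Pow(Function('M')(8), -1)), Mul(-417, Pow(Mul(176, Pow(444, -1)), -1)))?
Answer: Rational(-744673, 704) ≈ -1057.8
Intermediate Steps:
Add(Mul(-371, Pow(Function('M')(8), -1)), Mul(-417, Pow(Mul(176, Pow(444, -1)), -1))) = Add(Mul(-371, Pow(Pow(8, 2), -1)), Mul(-417, Pow(Mul(176, Pow(444, -1)), -1))) = Add(Mul(-371, Pow(64, -1)), Mul(-417, Pow(Mul(176, Rational(1, 444)), -1))) = Add(Mul(-371, Rational(1, 64)), Mul(-417, Pow(Rational(44, 111), -1))) = Add(Rational(-371, 64), Mul(-417, Rational(111, 44))) = Add(Rational(-371, 64), Rational(-46287, 44)) = Rational(-744673, 704)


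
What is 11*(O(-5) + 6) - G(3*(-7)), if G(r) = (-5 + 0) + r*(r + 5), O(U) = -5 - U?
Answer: -265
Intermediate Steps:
G(r) = -5 + r*(5 + r)
11*(O(-5) + 6) - G(3*(-7)) = 11*((-5 - 1*(-5)) + 6) - (-5 + (3*(-7))² + 5*(3*(-7))) = 11*((-5 + 5) + 6) - (-5 + (-21)² + 5*(-21)) = 11*(0 + 6) - (-5 + 441 - 105) = 11*6 - 1*331 = 66 - 331 = -265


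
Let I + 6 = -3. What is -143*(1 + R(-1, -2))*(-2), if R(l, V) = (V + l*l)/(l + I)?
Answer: 1573/5 ≈ 314.60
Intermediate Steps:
I = -9 (I = -6 - 3 = -9)
R(l, V) = (V + l²)/(-9 + l) (R(l, V) = (V + l*l)/(l - 9) = (V + l²)/(-9 + l))
-143*(1 + R(-1, -2))*(-2) = -143*(1 + (-2 + (-1)²)/(-9 - 1))*(-2) = -143*(1 + (-2 + 1)/(-10))*(-2) = -143*(1 - ⅒*(-1))*(-2) = -143*(1 + ⅒)*(-2) = -1573*(-2)/10 = -143*(-11/5) = 1573/5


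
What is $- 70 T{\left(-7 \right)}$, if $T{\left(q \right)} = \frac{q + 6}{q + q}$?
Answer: $-5$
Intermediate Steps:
$T{\left(q \right)} = \frac{6 + q}{2 q}$
$- 70 T{\left(-7 \right)} = - 70 \frac{6 - 7}{2 \left(-7\right)} = - 70 \cdot \frac{1}{2} \left(- \frac{1}{7}\right) \left(-1\right) = \left(-70\right) \frac{1}{14} = -5$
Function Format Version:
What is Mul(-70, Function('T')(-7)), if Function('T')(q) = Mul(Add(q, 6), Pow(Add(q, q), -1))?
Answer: -5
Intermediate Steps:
Function('T')(q) = Mul(Rational(1, 2), Pow(q, -1), Add(6, q)) (Function('T')(q) = Mul(Add(6, q), Pow(Mul(2, q), -1)) = Mul(Add(6, q), Mul(Rational(1, 2), Pow(q, -1))) = Mul(Rational(1, 2), Pow(q, -1), Add(6, q)))
Mul(-70, Function('T')(-7)) = Mul(-70, Mul(Rational(1, 2), Pow(-7, -1), Add(6, -7))) = Mul(-70, Mul(Rational(1, 2), Rational(-1, 7), -1)) = Mul(-70, Rational(1, 14)) = -5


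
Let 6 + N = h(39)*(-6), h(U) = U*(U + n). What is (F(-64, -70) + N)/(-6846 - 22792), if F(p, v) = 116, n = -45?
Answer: -757/14819 ≈ -0.051083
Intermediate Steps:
h(U) = U*(-45 + U) (h(U) = U*(U - 45) = U*(-45 + U))
N = 1398 (N = -6 + (39*(-45 + 39))*(-6) = -6 + (39*(-6))*(-6) = -6 - 234*(-6) = -6 + 1404 = 1398)
(F(-64, -70) + N)/(-6846 - 22792) = (116 + 1398)/(-6846 - 22792) = 1514/(-29638) = 1514*(-1/29638) = -757/14819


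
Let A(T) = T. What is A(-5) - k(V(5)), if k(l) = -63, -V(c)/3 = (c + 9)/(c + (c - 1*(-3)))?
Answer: 58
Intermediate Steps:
V(c) = -3*(9 + c)/(3 + 2*c) (V(c) = -3*(c + 9)/(c + (c - 1*(-3))) = -3*(9 + c)/(c + (c + 3)) = -3*(9 + c)/(c + (3 + c)) = -3*(9 + c)/(3 + 2*c))
A(-5) - k(V(5)) = -5 - 1*(-63) = -5 + 63 = 58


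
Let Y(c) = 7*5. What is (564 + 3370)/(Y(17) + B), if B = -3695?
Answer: -1967/1830 ≈ -1.0749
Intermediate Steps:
Y(c) = 35
(564 + 3370)/(Y(17) + B) = (564 + 3370)/(35 - 3695) = 3934/(-3660) = 3934*(-1/3660) = -1967/1830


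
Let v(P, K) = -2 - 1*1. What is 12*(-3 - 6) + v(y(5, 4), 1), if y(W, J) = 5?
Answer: -111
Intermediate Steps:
v(P, K) = -3 (v(P, K) = -2 - 1 = -3)
12*(-3 - 6) + v(y(5, 4), 1) = 12*(-3 - 6) - 3 = 12*(-9) - 3 = -108 - 3 = -111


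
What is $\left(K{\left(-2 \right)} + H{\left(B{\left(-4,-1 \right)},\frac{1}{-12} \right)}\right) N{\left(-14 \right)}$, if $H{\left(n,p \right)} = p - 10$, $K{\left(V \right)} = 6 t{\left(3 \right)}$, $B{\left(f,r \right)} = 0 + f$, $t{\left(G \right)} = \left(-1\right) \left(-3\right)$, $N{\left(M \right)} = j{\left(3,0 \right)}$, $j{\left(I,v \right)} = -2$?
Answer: $- \frac{95}{6} \approx -15.833$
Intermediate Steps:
$N{\left(M \right)} = -2$
$t{\left(G \right)} = 3$
$B{\left(f,r \right)} = f$
$K{\left(V \right)} = 18$ ($K{\left(V \right)} = 6 \cdot 3 = 18$)
$H{\left(n,p \right)} = -10 + p$
$\left(K{\left(-2 \right)} + H{\left(B{\left(-4,-1 \right)},\frac{1}{-12} \right)}\right) N{\left(-14 \right)} = \left(18 - \left(10 - \frac{1}{-12}\right)\right) \left(-2\right) = \left(18 - \frac{121}{12}\right) \left(-2\right) = \frac{95}{12} \left(-2\right) = - \frac{95}{6}$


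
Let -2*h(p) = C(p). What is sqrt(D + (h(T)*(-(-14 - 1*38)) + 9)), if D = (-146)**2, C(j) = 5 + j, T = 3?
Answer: sqrt(21117) ≈ 145.32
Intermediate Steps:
D = 21316
h(p) = -5/2 - p/2 (h(p) = -(5 + p)/2 = -5/2 - p/2)
sqrt(D + (h(T)*(-(-14 - 1*38)) + 9)) = sqrt(21316 + ((-5/2 - 1/2*3)*(-(-14 - 1*38)) + 9)) = sqrt(21316 + ((-5/2 - 3/2)*(-(-14 - 38)) + 9)) = sqrt(21316 + (-(-4)*(-52) + 9)) = sqrt(21316 + (-4*52 + 9)) = sqrt(21316 + (-208 + 9)) = sqrt(21316 - 199) = sqrt(21117)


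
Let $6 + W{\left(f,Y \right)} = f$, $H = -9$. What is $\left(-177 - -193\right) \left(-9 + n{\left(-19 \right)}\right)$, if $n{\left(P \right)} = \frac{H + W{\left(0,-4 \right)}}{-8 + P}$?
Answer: $- \frac{1216}{9} \approx -135.11$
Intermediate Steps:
$W{\left(f,Y \right)} = -6 + f$
$n{\left(P \right)} = - \frac{15}{-8 + P}$ ($n{\left(P \right)} = \frac{-9 + \left(-6 + 0\right)}{-8 + P} = \frac{-9 - 6}{-8 + P} = - \frac{15}{-8 + P}$)
$\left(-177 - -193\right) \left(-9 + n{\left(-19 \right)}\right) = \left(-177 - -193\right) \left(-9 - \frac{15}{-8 - 19}\right) = \left(-177 + 193\right) \left(-9 - \frac{15}{-27}\right) = 16 \left(-9 - - \frac{5}{9}\right) = 16 \left(-9 + \frac{5}{9}\right) = 16 \left(- \frac{76}{9}\right) = - \frac{1216}{9}$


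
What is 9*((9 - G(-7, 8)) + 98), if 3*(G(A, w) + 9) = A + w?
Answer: 1041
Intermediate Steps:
G(A, w) = -9 + A/3 + w/3 (G(A, w) = -9 + (A + w)/3 = -9 + (A/3 + w/3) = -9 + A/3 + w/3)
9*((9 - G(-7, 8)) + 98) = 9*((9 - (-9 + (1/3)*(-7) + (1/3)*8)) + 98) = 9*((9 - (-9 - 7/3 + 8/3)) + 98) = 9*((9 - 1*(-26/3)) + 98) = 9*((9 + 26/3) + 98) = 9*(53/3 + 98) = 9*(347/3) = 1041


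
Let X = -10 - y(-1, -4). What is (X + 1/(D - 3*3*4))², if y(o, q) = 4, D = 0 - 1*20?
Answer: 616225/3136 ≈ 196.50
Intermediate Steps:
D = -20 (D = 0 - 20 = -20)
X = -14 (X = -10 - 1*4 = -10 - 4 = -14)
(X + 1/(D - 3*3*4))² = (-14 + 1/(-20 - 3*3*4))² = (-14 + 1/(-20 - 9*4))² = (-14 + 1/(-20 - 36))² = (-14 + 1/(-56))² = (-14 - 1/56)² = (-785/56)² = 616225/3136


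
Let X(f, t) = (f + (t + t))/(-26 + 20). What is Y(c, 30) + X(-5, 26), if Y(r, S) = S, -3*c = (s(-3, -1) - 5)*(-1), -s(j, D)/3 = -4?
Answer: 133/6 ≈ 22.167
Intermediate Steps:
s(j, D) = 12 (s(j, D) = -3*(-4) = 12)
c = 7/3 (c = -(12 - 5)*(-1)/3 = -7*(-1)/3 = -⅓*(-7) = 7/3 ≈ 2.3333)
X(f, t) = -t/3 - f/6 (X(f, t) = (f + 2*t)/(-6) = (f + 2*t)*(-⅙) = -t/3 - f/6)
Y(c, 30) + X(-5, 26) = 30 + (-⅓*26 - ⅙*(-5)) = 30 + (-26/3 + ⅚) = 30 - 47/6 = 133/6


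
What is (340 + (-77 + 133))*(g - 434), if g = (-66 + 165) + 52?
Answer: -112068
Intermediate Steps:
g = 151 (g = 99 + 52 = 151)
(340 + (-77 + 133))*(g - 434) = (340 + (-77 + 133))*(151 - 434) = (340 + 56)*(-283) = 396*(-283) = -112068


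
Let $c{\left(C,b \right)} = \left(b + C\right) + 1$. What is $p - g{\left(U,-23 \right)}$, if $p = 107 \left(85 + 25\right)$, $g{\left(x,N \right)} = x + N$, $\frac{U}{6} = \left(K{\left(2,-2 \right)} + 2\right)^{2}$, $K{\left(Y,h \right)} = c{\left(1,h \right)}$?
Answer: $11769$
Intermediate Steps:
$c{\left(C,b \right)} = 1 + C + b$ ($c{\left(C,b \right)} = \left(C + b\right) + 1 = 1 + C + b$)
$K{\left(Y,h \right)} = 2 + h$ ($K{\left(Y,h \right)} = 1 + 1 + h = 2 + h$)
$U = 24$ ($U = 6 \left(\left(2 - 2\right) + 2\right)^{2} = 6 \left(0 + 2\right)^{2} = 6 \cdot 2^{2} = 6 \cdot 4 = 24$)
$g{\left(x,N \right)} = N + x$
$p = 11770$ ($p = 107 \cdot 110 = 11770$)
$p - g{\left(U,-23 \right)} = 11770 - \left(-23 + 24\right) = 11770 - 1 = 11769$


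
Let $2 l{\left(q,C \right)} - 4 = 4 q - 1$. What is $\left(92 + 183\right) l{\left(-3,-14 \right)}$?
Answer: $- \frac{2475}{2} \approx -1237.5$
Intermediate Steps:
$l{\left(q,C \right)} = \frac{3}{2} + 2 q$ ($l{\left(q,C \right)} = 2 + \frac{4 q - 1}{2} = 2 + \frac{-1 + 4 q}{2} = 2 + \left(- \frac{1}{2} + 2 q\right) = \frac{3}{2} + 2 q$)
$\left(92 + 183\right) l{\left(-3,-14 \right)} = \left(92 + 183\right) \left(\frac{3}{2} + 2 \left(-3\right)\right) = 275 \left(\frac{3}{2} - 6\right) = 275 \left(- \frac{9}{2}\right) = - \frac{2475}{2}$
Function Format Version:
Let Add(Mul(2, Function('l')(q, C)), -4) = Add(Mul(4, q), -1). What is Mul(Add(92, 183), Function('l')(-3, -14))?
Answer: Rational(-2475, 2) ≈ -1237.5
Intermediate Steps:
Function('l')(q, C) = Add(Rational(3, 2), Mul(2, q)) (Function('l')(q, C) = Add(2, Mul(Rational(1, 2), Add(Mul(4, q), -1))) = Add(2, Mul(Rational(1, 2), Add(-1, Mul(4, q)))) = Add(2, Add(Rational(-1, 2), Mul(2, q))) = Add(Rational(3, 2), Mul(2, q)))
Mul(Add(92, 183), Function('l')(-3, -14)) = Mul(Add(92, 183), Add(Rational(3, 2), Mul(2, -3))) = Mul(275, Add(Rational(3, 2), -6)) = Mul(275, Rational(-9, 2)) = Rational(-2475, 2)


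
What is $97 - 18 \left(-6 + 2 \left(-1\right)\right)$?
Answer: $241$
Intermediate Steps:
$97 - 18 \left(-6 + 2 \left(-1\right)\right) = 97 - 18 \left(-6 - 2\right) = 97 - -144 = 97 + 144 = 241$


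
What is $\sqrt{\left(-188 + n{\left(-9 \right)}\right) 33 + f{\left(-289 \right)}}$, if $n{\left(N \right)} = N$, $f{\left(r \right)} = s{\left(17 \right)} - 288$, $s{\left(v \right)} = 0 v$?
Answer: $i \sqrt{6789} \approx 82.395 i$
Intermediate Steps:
$s{\left(v \right)} = 0$
$f{\left(r \right)} = -288$ ($f{\left(r \right)} = 0 - 288 = -288$)
$\sqrt{\left(-188 + n{\left(-9 \right)}\right) 33 + f{\left(-289 \right)}} = \sqrt{\left(-188 - 9\right) 33 - 288} = \sqrt{\left(-197\right) 33 - 288} = \sqrt{-6501 - 288} = \sqrt{-6789} = i \sqrt{6789}$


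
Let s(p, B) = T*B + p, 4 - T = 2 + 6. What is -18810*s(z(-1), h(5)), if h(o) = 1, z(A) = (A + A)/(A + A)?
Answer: 56430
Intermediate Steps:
T = -4 (T = 4 - (2 + 6) = 4 - 1*8 = 4 - 8 = -4)
z(A) = 1 (z(A) = (2*A)/((2*A)) = (2*A)*(1/(2*A)) = 1)
s(p, B) = p - 4*B (s(p, B) = -4*B + p = p - 4*B)
-18810*s(z(-1), h(5)) = -18810*(1 - 4*1) = -18810*(1 - 4) = -18810*(-3) = 56430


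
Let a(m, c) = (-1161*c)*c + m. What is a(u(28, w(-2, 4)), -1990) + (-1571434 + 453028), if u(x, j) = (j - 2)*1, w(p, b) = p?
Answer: -4598794510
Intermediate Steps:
u(x, j) = -2 + j (u(x, j) = (-2 + j)*1 = -2 + j)
a(m, c) = m - 1161*c² (a(m, c) = -1161*c² + m = m - 1161*c²)
a(u(28, w(-2, 4)), -1990) + (-1571434 + 453028) = ((-2 - 2) - 1161*(-1990)²) + (-1571434 + 453028) = (-4 - 1161*3960100) - 1118406 = (-4 - 4597676100) - 1118406 = -4597676104 - 1118406 = -4598794510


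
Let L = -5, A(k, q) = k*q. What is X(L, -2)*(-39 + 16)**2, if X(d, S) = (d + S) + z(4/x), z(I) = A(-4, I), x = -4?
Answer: -1587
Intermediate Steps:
z(I) = -4*I
X(d, S) = 4 + S + d (X(d, S) = (d + S) - 16/(-4) = (S + d) - 16*(-1)/4 = (S + d) - 4*(-1) = (S + d) + 4 = 4 + S + d)
X(L, -2)*(-39 + 16)**2 = (4 - 2 - 5)*(-39 + 16)**2 = -3*(-23)**2 = -3*529 = -1587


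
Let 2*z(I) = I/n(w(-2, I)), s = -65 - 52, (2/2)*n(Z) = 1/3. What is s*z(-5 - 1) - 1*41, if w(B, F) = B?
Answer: 1012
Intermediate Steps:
n(Z) = ⅓ (n(Z) = 1/3 = ⅓)
s = -117
z(I) = 3*I/2 (z(I) = (I/(⅓))/2 = (I*3)/2 = (3*I)/2 = 3*I/2)
s*z(-5 - 1) - 1*41 = -351*(-5 - 1)/2 - 1*41 = -351*(-6)/2 - 41 = -117*(-9) - 41 = 1053 - 41 = 1012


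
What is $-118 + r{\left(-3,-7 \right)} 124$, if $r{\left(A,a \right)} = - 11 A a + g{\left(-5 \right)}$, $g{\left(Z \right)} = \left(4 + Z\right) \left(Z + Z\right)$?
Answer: $-27522$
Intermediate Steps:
$g{\left(Z \right)} = 2 Z \left(4 + Z\right)$ ($g{\left(Z \right)} = \left(4 + Z\right) 2 Z = 2 Z \left(4 + Z\right)$)
$r{\left(A,a \right)} = 10 - 11 A a$ ($r{\left(A,a \right)} = - 11 A a + 2 \left(-5\right) \left(4 - 5\right) = - 11 A a + 2 \left(-5\right) \left(-1\right) = - 11 A a + 10 = 10 - 11 A a$)
$-118 + r{\left(-3,-7 \right)} 124 = -118 + \left(10 - \left(-33\right) \left(-7\right)\right) 124 = -118 + \left(10 - 231\right) 124 = -118 - 27404 = -27522$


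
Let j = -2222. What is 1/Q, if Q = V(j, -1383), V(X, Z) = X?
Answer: -1/2222 ≈ -0.00045004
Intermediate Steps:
Q = -2222
1/Q = 1/(-2222) = -1/2222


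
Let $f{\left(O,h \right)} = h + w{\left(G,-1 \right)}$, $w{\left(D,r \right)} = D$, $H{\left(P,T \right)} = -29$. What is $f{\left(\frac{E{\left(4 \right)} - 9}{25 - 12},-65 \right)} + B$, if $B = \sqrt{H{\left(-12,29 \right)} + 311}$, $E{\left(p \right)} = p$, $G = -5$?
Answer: $-70 + \sqrt{282} \approx -53.207$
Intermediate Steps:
$f{\left(O,h \right)} = -5 + h$ ($f{\left(O,h \right)} = h - 5 = -5 + h$)
$B = \sqrt{282}$ ($B = \sqrt{-29 + 311} = \sqrt{282} \approx 16.793$)
$f{\left(\frac{E{\left(4 \right)} - 9}{25 - 12},-65 \right)} + B = \left(-5 - 65\right) + \sqrt{282} = -70 + \sqrt{282}$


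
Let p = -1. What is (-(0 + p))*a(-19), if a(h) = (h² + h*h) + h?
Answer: 703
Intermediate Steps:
a(h) = h + 2*h² (a(h) = (h² + h²) + h = 2*h² + h = h + 2*h²)
(-(0 + p))*a(-19) = (-(0 - 1))*(-19*(1 + 2*(-19))) = (-1*(-1))*(-19*(1 - 38)) = 1*(-19*(-37)) = 1*703 = 703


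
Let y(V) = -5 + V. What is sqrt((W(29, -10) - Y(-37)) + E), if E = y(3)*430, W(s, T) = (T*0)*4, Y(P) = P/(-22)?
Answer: I*sqrt(417054)/22 ≈ 29.354*I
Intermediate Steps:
Y(P) = -P/22 (Y(P) = P*(-1/22) = -P/22)
W(s, T) = 0 (W(s, T) = 0*4 = 0)
E = -860 (E = (-5 + 3)*430 = -2*430 = -860)
sqrt((W(29, -10) - Y(-37)) + E) = sqrt((0 - (-1)*(-37)/22) - 860) = sqrt((0 - 1*37/22) - 860) = sqrt((0 - 37/22) - 860) = sqrt(-37/22 - 860) = sqrt(-18957/22) = I*sqrt(417054)/22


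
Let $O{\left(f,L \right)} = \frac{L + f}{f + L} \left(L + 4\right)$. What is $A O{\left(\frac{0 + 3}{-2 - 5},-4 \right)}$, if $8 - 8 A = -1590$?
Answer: $0$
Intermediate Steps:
$O{\left(f,L \right)} = 4 + L$ ($O{\left(f,L \right)} = \frac{L + f}{L + f} \left(4 + L\right) = 1 \left(4 + L\right) = 4 + L$)
$A = \frac{799}{4}$ ($A = 1 - - \frac{795}{4} = 1 + \frac{795}{4} = \frac{799}{4} \approx 199.75$)
$A O{\left(\frac{0 + 3}{-2 - 5},-4 \right)} = \frac{799 \left(4 - 4\right)}{4} = \frac{799}{4} \cdot 0 = 0$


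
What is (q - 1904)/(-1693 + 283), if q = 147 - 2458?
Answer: 281/94 ≈ 2.9894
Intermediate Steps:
q = -2311
(q - 1904)/(-1693 + 283) = (-2311 - 1904)/(-1693 + 283) = -4215/(-1410) = -4215*(-1/1410) = 281/94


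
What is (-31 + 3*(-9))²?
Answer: 3364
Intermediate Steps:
(-31 + 3*(-9))² = (-31 - 27)² = (-58)² = 3364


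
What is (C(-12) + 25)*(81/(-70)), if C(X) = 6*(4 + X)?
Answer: 1863/70 ≈ 26.614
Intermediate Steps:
C(X) = 24 + 6*X
(C(-12) + 25)*(81/(-70)) = ((24 + 6*(-12)) + 25)*(81/(-70)) = ((24 - 72) + 25)*(81*(-1/70)) = (-48 + 25)*(-81/70) = -23*(-81/70) = 1863/70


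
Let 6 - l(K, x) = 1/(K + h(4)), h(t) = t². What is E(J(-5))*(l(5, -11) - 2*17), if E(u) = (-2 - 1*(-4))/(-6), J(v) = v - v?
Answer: 589/63 ≈ 9.3492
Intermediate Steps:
l(K, x) = 6 - 1/(16 + K) (l(K, x) = 6 - 1/(K + 4²) = 6 - 1/(K + 16) = 6 - 1/(16 + K))
J(v) = 0
E(u) = -⅓ (E(u) = (-2 + 4)*(-⅙) = 2*(-⅙) = -⅓)
E(J(-5))*(l(5, -11) - 2*17) = -((95 + 6*5)/(16 + 5) - 2*17)/3 = -((95 + 30)/21 - 34)/3 = -((1/21)*125 - 34)/3 = -(125/21 - 34)/3 = -⅓*(-589/21) = 589/63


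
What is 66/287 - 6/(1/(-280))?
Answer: 482226/287 ≈ 1680.2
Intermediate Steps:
66/287 - 6/(1/(-280)) = 66*(1/287) - 6/(-1/280) = 66/287 - 6*(-280) = 66/287 + 1680 = 482226/287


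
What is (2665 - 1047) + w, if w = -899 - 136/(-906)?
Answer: 325775/453 ≈ 719.15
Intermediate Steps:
w = -407179/453 (w = -899 - 136*(-1/906) = -899 + 68/453 = -407179/453 ≈ -898.85)
(2665 - 1047) + w = (2665 - 1047) - 407179/453 = 1618 - 407179/453 = 325775/453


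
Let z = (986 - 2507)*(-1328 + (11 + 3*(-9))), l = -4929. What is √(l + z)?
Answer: 23*√3855 ≈ 1428.0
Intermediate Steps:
z = 2044224 (z = -1521*(-1328 + (11 - 27)) = -1521*(-1328 - 16) = -1521*(-1344) = 2044224)
√(l + z) = √(-4929 + 2044224) = √2039295 = 23*√3855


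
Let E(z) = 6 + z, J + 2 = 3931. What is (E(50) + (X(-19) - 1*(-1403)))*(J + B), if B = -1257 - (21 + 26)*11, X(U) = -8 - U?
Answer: 3167850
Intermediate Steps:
J = 3929 (J = -2 + 3931 = 3929)
B = -1774 (B = -1257 - 47*11 = -1257 - 1*517 = -1257 - 517 = -1774)
(E(50) + (X(-19) - 1*(-1403)))*(J + B) = ((6 + 50) + ((-8 - 1*(-19)) - 1*(-1403)))*(3929 - 1774) = (56 + ((-8 + 19) + 1403))*2155 = (56 + (11 + 1403))*2155 = (56 + 1414)*2155 = 1470*2155 = 3167850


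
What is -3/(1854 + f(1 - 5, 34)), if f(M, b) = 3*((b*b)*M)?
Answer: 1/4006 ≈ 0.00024963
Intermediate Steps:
f(M, b) = 3*M*b² (f(M, b) = 3*(b²*M) = 3*(M*b²) = 3*M*b²)
-3/(1854 + f(1 - 5, 34)) = -3/(1854 + 3*(1 - 5)*34²) = -3/(1854 + 3*(-4)*1156) = -3/(1854 - 13872) = -3/(-12018) = -1/12018*(-3) = 1/4006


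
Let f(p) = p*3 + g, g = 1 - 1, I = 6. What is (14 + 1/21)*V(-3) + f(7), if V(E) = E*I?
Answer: -1623/7 ≈ -231.86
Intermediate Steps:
g = 0
f(p) = 3*p (f(p) = p*3 + 0 = 3*p + 0 = 3*p)
V(E) = 6*E (V(E) = E*6 = 6*E)
(14 + 1/21)*V(-3) + f(7) = (14 + 1/21)*(6*(-3)) + 3*7 = (14 + 1/21)*(-18) + 21 = (295/21)*(-18) + 21 = -1770/7 + 21 = -1623/7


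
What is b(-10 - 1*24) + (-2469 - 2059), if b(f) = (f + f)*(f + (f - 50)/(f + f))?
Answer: -2300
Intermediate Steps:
b(f) = 2*f*(f + (-50 + f)/(2*f)) (b(f) = (2*f)*(f + (-50 + f)/((2*f))) = (2*f)*(f + (-50 + f)*(1/(2*f))) = (2*f)*(f + (-50 + f)/(2*f)) = 2*f*(f + (-50 + f)/(2*f)))
b(-10 - 1*24) + (-2469 - 2059) = (-50 + (-10 - 1*24) + 2*(-10 - 1*24)²) + (-2469 - 2059) = (-50 + (-10 - 24) + 2*(-10 - 24)²) - 4528 = (-50 - 34 + 2*(-34)²) - 4528 = (-50 - 34 + 2*1156) - 4528 = (-50 - 34 + 2312) - 4528 = 2228 - 4528 = -2300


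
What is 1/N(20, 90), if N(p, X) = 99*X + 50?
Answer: 1/8960 ≈ 0.00011161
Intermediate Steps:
N(p, X) = 50 + 99*X
1/N(20, 90) = 1/(50 + 99*90) = 1/(50 + 8910) = 1/8960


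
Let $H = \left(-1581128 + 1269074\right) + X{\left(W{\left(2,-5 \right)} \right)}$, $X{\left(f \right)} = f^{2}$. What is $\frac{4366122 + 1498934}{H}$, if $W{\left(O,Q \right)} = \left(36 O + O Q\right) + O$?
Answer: $- \frac{2932528}{153979} \approx -19.045$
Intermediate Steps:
$W{\left(O,Q \right)} = 37 O + O Q$
$H = -307958$ ($H = \left(-1581128 + 1269074\right) + \left(2 \left(37 - 5\right)\right)^{2} = -312054 + \left(2 \cdot 32\right)^{2} = -312054 + 64^{2} = -312054 + 4096 = -307958$)
$\frac{4366122 + 1498934}{H} = \frac{4366122 + 1498934}{-307958} = 5865056 \left(- \frac{1}{307958}\right) = - \frac{2932528}{153979}$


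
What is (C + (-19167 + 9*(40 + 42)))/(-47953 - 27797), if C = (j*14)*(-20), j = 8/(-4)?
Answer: 17869/75750 ≈ 0.23589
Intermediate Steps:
j = -2 (j = 8*(-¼) = -2)
C = 560 (C = -2*14*(-20) = -28*(-20) = 560)
(C + (-19167 + 9*(40 + 42)))/(-47953 - 27797) = (560 + (-19167 + 9*(40 + 42)))/(-47953 - 27797) = (560 + (-19167 + 9*82))/(-75750) = (560 + (-19167 + 738))*(-1/75750) = (560 - 18429)*(-1/75750) = -17869*(-1/75750) = 17869/75750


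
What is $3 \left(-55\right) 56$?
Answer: $-9240$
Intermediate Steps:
$3 \left(-55\right) 56 = \left(-165\right) 56 = -9240$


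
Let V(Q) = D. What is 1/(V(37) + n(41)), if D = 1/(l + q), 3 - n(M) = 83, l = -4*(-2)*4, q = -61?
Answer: -29/2321 ≈ -0.012495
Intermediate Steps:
l = 32 (l = 8*4 = 32)
n(M) = -80 (n(M) = 3 - 1*83 = 3 - 83 = -80)
D = -1/29 (D = 1/(32 - 61) = 1/(-29) = -1/29 ≈ -0.034483)
V(Q) = -1/29
1/(V(37) + n(41)) = 1/(-1/29 - 80) = 1/(-2321/29) = -29/2321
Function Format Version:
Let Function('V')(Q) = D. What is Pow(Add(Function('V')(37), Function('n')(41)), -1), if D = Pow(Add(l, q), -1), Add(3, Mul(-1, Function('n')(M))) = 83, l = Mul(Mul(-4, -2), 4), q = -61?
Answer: Rational(-29, 2321) ≈ -0.012495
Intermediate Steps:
l = 32 (l = Mul(8, 4) = 32)
Function('n')(M) = -80 (Function('n')(M) = Add(3, Mul(-1, 83)) = Add(3, -83) = -80)
D = Rational(-1, 29) (D = Pow(Add(32, -61), -1) = Pow(-29, -1) = Rational(-1, 29) ≈ -0.034483)
Function('V')(Q) = Rational(-1, 29)
Pow(Add(Function('V')(37), Function('n')(41)), -1) = Pow(Add(Rational(-1, 29), -80), -1) = Pow(Rational(-2321, 29), -1) = Rational(-29, 2321)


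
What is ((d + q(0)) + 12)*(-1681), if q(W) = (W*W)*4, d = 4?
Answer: -26896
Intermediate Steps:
q(W) = 4*W**2 (q(W) = W**2*4 = 4*W**2)
((d + q(0)) + 12)*(-1681) = ((4 + 4*0**2) + 12)*(-1681) = ((4 + 4*0) + 12)*(-1681) = ((4 + 0) + 12)*(-1681) = (4 + 12)*(-1681) = 16*(-1681) = -26896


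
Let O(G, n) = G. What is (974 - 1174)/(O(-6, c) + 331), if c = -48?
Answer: -8/13 ≈ -0.61539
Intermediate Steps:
(974 - 1174)/(O(-6, c) + 331) = (974 - 1174)/(-6 + 331) = -200/325 = -200*1/325 = -8/13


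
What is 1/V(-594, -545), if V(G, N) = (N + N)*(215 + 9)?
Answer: -1/244160 ≈ -4.0957e-6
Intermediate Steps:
V(G, N) = 448*N (V(G, N) = (2*N)*224 = 448*N)
1/V(-594, -545) = 1/(448*(-545)) = 1/(-244160) = -1/244160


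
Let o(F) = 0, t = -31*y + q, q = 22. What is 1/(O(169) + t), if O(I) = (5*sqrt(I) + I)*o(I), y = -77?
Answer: 1/2409 ≈ 0.00041511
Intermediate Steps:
t = 2409 (t = -31*(-77) + 22 = 2387 + 22 = 2409)
O(I) = 0 (O(I) = (5*sqrt(I) + I)*0 = (I + 5*sqrt(I))*0 = 0)
1/(O(169) + t) = 1/(0 + 2409) = 1/2409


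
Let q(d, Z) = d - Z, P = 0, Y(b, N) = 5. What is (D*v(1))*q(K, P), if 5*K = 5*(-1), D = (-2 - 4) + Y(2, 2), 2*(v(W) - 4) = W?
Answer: 9/2 ≈ 4.5000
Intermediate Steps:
v(W) = 4 + W/2
D = -1 (D = (-2 - 4) + 5 = -6 + 5 = -1)
K = -1 (K = (5*(-1))/5 = (1/5)*(-5) = -1)
(D*v(1))*q(K, P) = (-(4 + (1/2)*1))*(-1 - 1*0) = (-(4 + 1/2))*(-1 + 0) = -1*9/2*(-1) = -9/2*(-1) = 9/2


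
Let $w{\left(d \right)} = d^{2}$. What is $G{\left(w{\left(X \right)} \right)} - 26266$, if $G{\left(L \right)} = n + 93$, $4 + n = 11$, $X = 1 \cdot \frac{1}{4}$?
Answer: $-26166$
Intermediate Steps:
$X = \frac{1}{4}$ ($X = 1 \cdot \frac{1}{4} = \frac{1}{4} \approx 0.25$)
$n = 7$ ($n = -4 + 11 = 7$)
$G{\left(L \right)} = 100$ ($G{\left(L \right)} = 7 + 93 = 100$)
$G{\left(w{\left(X \right)} \right)} - 26266 = 100 - 26266 = -26166$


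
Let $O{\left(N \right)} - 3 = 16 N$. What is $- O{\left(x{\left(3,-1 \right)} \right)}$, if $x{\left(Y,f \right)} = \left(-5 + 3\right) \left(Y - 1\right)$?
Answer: $61$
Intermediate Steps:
$x{\left(Y,f \right)} = 2 - 2 Y$ ($x{\left(Y,f \right)} = - 2 \left(-1 + Y\right) = 2 - 2 Y$)
$O{\left(N \right)} = 3 + 16 N$
$- O{\left(x{\left(3,-1 \right)} \right)} = - (3 + 16 \left(2 - 6\right)) = - (3 + 16 \left(-4\right)) = - (3 - 64) = \left(-1\right) \left(-61\right) = 61$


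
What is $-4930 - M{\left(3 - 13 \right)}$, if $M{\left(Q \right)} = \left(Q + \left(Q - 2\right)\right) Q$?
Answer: $-5150$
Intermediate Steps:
$M{\left(Q \right)} = Q \left(-2 + 2 Q\right)$ ($M{\left(Q \right)} = \left(Q + \left(-2 + Q\right)\right) Q = \left(-2 + 2 Q\right) Q = Q \left(-2 + 2 Q\right)$)
$-4930 - M{\left(3 - 13 \right)} = -4930 - 2 \left(3 - 13\right) \left(-1 + \left(3 - 13\right)\right) = -4930 - 2 \left(-10\right) \left(-1 - 10\right) = -4930 - 2 \left(-10\right) \left(-11\right) = -4930 - 220 = -5150$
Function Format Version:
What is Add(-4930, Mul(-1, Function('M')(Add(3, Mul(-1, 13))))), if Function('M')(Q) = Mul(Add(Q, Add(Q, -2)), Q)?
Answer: -5150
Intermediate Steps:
Function('M')(Q) = Mul(Q, Add(-2, Mul(2, Q))) (Function('M')(Q) = Mul(Add(Q, Add(-2, Q)), Q) = Mul(Add(-2, Mul(2, Q)), Q) = Mul(Q, Add(-2, Mul(2, Q))))
Add(-4930, Mul(-1, Function('M')(Add(3, Mul(-1, 13))))) = Add(-4930, Mul(-1, Mul(2, Add(3, Mul(-1, 13)), Add(-1, Add(3, Mul(-1, 13)))))) = Add(-4930, Mul(-1, Mul(2, Add(3, -13), Add(-1, Add(3, -13))))) = Add(-4930, Mul(-1, Mul(2, -10, Add(-1, -10)))) = Add(-4930, Mul(-1, Mul(2, -10, -11))) = Add(-4930, Mul(-1, 220)) = Add(-4930, -220) = -5150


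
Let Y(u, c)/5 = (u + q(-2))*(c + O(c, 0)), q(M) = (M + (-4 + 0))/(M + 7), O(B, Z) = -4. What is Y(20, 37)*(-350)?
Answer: -1085700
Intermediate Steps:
q(M) = (-4 + M)/(7 + M) (q(M) = (M - 4)/(7 + M) = (-4 + M)/(7 + M))
Y(u, c) = 5*(-4 + c)*(-6/5 + u) (Y(u, c) = 5*((u + (-4 - 2)/(7 - 2))*(c - 4)) = 5*((u - 6/5)*(-4 + c)) = 5*((-6/5 + u)*(-4 + c)) = 5*((-4 + c)*(-6/5 + u)) = 5*(-4 + c)*(-6/5 + u))
Y(20, 37)*(-350) = (24 - 20*20 - 6*37 + 5*37*20)*(-350) = (24 - 400 - 222 + 3700)*(-350) = 3102*(-350) = -1085700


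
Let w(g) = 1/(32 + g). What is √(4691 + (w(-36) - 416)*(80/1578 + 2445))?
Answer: 7*I*√5720199241/526 ≈ 1006.5*I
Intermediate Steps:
√(4691 + (w(-36) - 416)*(80/1578 + 2445)) = √(4691 + (1/(32 - 36) - 416)*(80/1578 + 2445)) = √(4691 + (1/(-4) - 416)*(80*(1/1578) + 2445)) = √(4691 + (-¼ - 416)*(40/789 + 2445)) = √(4691 - 1665/4*1929145/789) = √(4691 - 1070675475/1052) = √(-1065740543/1052) = 7*I*√5720199241/526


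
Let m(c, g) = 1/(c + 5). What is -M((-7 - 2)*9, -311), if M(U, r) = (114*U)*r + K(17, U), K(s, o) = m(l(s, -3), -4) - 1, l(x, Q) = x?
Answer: -63179007/22 ≈ -2.8718e+6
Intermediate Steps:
m(c, g) = 1/(5 + c)
K(s, o) = -1 + 1/(5 + s) (K(s, o) = 1/(5 + s) - 1 = -1 + 1/(5 + s))
M(U, r) = -21/22 + 114*U*r (M(U, r) = (114*U)*r + (-4 - 1*17)/(5 + 17) = 114*U*r + (-4 - 17)/22 = 114*U*r + (1/22)*(-21) = 114*U*r - 21/22 = -21/22 + 114*U*r)
-M((-7 - 2)*9, -311) = -(-21/22 + 114*((-7 - 2)*9)*(-311)) = -(-21/22 + 114*(-9*9)*(-311)) = -(-21/22 + 114*(-81)*(-311)) = -(-21/22 + 2871774) = -1*63179007/22 = -63179007/22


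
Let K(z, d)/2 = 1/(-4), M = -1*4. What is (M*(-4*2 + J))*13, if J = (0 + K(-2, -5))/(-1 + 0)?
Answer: 390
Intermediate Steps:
M = -4
K(z, d) = -½ (K(z, d) = 2/(-4) = 2*(-¼) = -½)
J = ½ (J = (0 - ½)/(-1 + 0) = -½/(-1) = -½*(-1) = ½ ≈ 0.50000)
(M*(-4*2 + J))*13 = -4*(-4*2 + ½)*13 = -4*(-8 + ½)*13 = -4*(-15/2)*13 = 30*13 = 390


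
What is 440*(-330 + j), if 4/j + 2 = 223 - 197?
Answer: -435380/3 ≈ -1.4513e+5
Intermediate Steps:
j = ⅙ (j = 4/(-2 + (223 - 197)) = 4/(-2 + 26) = 4/24 = 4*(1/24) = ⅙ ≈ 0.16667)
440*(-330 + j) = 440*(-330 + ⅙) = 440*(-1979/6) = -435380/3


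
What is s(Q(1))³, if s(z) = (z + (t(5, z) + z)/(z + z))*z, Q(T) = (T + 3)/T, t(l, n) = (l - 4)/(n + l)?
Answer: 34328125/5832 ≈ 5886.2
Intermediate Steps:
t(l, n) = (-4 + l)/(l + n)
Q(T) = (3 + T)/T
s(z) = z*(z + (z + 1/(5 + z))/(2*z)) (s(z) = (z + ((-4 + 5)/(5 + z) + z)/(z + z))*z = (z + (1/(5 + z) + z)/((2*z)))*z = (z + (1/(5 + z) + z)*(1/(2*z)))*z = (z + (z + 1/(5 + z))*(1/(2*z)))*z = (z + (z + 1/(5 + z))/(2*z))*z = z*(z + (z + 1/(5 + z))/(2*z)))
s(Q(1))³ = ((1 + ((3 + 1)/1)*(1 + 2*((3 + 1)/1))*(5 + (3 + 1)/1))/(2*(5 + (3 + 1)/1)))³ = ((1 + (1*4)*(1 + 2*(1*4))*(5 + 1*4))/(2*(5 + 1*4)))³ = ((1 + 4*(1 + 2*4)*(5 + 4))/(2*(5 + 4)))³ = ((½)*(1 + 4*(1 + 8)*9)/9)³ = ((½)*(⅑)*(1 + 4*9*9))³ = ((½)*(⅑)*(1 + 324))³ = ((½)*(⅑)*325)³ = (325/18)³ = 34328125/5832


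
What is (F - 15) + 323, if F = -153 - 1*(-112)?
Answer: 267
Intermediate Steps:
F = -41 (F = -153 + 112 = -41)
(F - 15) + 323 = (-41 - 15) + 323 = -56 + 323 = 267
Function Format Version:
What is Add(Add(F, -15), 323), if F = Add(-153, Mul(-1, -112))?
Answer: 267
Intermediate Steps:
F = -41 (F = Add(-153, 112) = -41)
Add(Add(F, -15), 323) = Add(Add(-41, -15), 323) = Add(-56, 323) = 267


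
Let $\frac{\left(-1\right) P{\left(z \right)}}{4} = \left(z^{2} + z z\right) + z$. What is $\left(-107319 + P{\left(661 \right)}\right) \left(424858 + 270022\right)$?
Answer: $-2505272405280$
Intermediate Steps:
$P{\left(z \right)} = - 8 z^{2} - 4 z$ ($P{\left(z \right)} = - 4 \left(\left(z^{2} + z z\right) + z\right) = - 4 \left(\left(z^{2} + z^{2}\right) + z\right) = - 4 \left(2 z^{2} + z\right) = - 4 \left(z + 2 z^{2}\right) = - 8 z^{2} - 4 z$)
$\left(-107319 + P{\left(661 \right)}\right) \left(424858 + 270022\right) = \left(-107319 - 2644 \left(1 + 2 \cdot 661\right)\right) \left(424858 + 270022\right) = \left(-107319 - 2644 \left(1 + 1322\right)\right) 694880 = \left(-107319 - 2644 \cdot 1323\right) 694880 = \left(-107319 - 3498012\right) 694880 = \left(-3605331\right) 694880 = -2505272405280$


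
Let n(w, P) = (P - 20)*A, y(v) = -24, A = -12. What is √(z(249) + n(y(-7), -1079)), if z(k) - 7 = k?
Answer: 2*√3361 ≈ 115.95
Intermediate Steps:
n(w, P) = 240 - 12*P (n(w, P) = (P - 20)*(-12) = (-20 + P)*(-12) = 240 - 12*P)
z(k) = 7 + k
√(z(249) + n(y(-7), -1079)) = √((7 + 249) + (240 - 12*(-1079))) = √(256 + (240 + 12948)) = √(256 + 13188) = √13444 = 2*√3361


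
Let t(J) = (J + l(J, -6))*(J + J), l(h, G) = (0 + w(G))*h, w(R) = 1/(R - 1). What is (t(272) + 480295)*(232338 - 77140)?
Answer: 659571789854/7 ≈ 9.4225e+10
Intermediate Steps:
w(R) = 1/(-1 + R)
l(h, G) = h/(-1 + G) (l(h, G) = (0 + 1/(-1 + G))*h = h/(-1 + G))
t(J) = 12*J**2/7 (t(J) = (J + J/(-1 - 6))*(J + J) = (J + J/(-7))*(2*J) = (J + J*(-1/7))*(2*J) = (J - J/7)*(2*J) = (6*J/7)*(2*J) = 12*J**2/7)
(t(272) + 480295)*(232338 - 77140) = ((12/7)*272**2 + 480295)*(232338 - 77140) = ((12/7)*73984 + 480295)*155198 = (887808/7 + 480295)*155198 = (4249873/7)*155198 = 659571789854/7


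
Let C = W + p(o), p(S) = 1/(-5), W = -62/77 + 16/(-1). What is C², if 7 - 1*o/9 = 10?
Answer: 42863209/148225 ≈ 289.18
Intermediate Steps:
o = -27 (o = 63 - 9*10 = 63 - 90 = -27)
W = -1294/77 (W = -62*1/77 + 16*(-1) = -62/77 - 16 = -1294/77 ≈ -16.805)
p(S) = -⅕
C = -6547/385 (C = -1294/77 - ⅕ = -6547/385 ≈ -17.005)
C² = (-6547/385)² = 42863209/148225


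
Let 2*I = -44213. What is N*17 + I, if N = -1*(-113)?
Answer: -40371/2 ≈ -20186.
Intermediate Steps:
N = 113
I = -44213/2 (I = (½)*(-44213) = -44213/2 ≈ -22107.)
N*17 + I = 113*17 - 44213/2 = 1921 - 44213/2 = -40371/2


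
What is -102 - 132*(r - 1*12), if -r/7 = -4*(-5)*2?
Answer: 38442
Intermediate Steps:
r = -280 (r = -7*(-4*(-5))*2 = -140*2 = -7*40 = -280)
-102 - 132*(r - 1*12) = -102 - 132*(-280 - 1*12) = -102 - 132*(-280 - 12) = -102 - 132*(-292) = -102 + 38544 = 38442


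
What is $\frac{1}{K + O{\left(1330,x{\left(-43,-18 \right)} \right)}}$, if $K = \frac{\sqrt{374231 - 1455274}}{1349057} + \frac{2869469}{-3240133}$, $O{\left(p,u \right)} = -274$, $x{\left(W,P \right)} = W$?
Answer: $- \frac{276429677155447492405575873}{75986538278838541896362151524} - \frac{745422287281492067 i \sqrt{1081043}}{75986538278838541896362151524} \approx -0.0036379 - 1.02 \cdot 10^{-8} i$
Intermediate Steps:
$K = - \frac{2869469}{3240133} + \frac{i \sqrt{1081043}}{1349057}$ ($K = \sqrt{-1081043} \cdot \frac{1}{1349057} + 2869469 \left(- \frac{1}{3240133}\right) = i \sqrt{1081043} \cdot \frac{1}{1349057} - \frac{2869469}{3240133} = \frac{i \sqrt{1081043}}{1349057} - \frac{2869469}{3240133} = - \frac{2869469}{3240133} + \frac{i \sqrt{1081043}}{1349057} \approx -0.8856 + 0.00077071 i$)
$\frac{1}{K + O{\left(1330,x{\left(-43,-18 \right)} \right)}} = \frac{1}{\left(- \frac{2869469}{3240133} + \frac{i \sqrt{1081043}}{1349057}\right) - 274} = \frac{1}{- \frac{890665911}{3240133} + \frac{i \sqrt{1081043}}{1349057}}$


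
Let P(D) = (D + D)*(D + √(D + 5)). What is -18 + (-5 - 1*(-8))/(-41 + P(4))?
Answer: -89/5 ≈ -17.800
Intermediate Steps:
P(D) = 2*D*(D + √(5 + D)) (P(D) = (2*D)*(D + √(5 + D)) = 2*D*(D + √(5 + D)))
-18 + (-5 - 1*(-8))/(-41 + P(4)) = -18 + (-5 - 1*(-8))/(-41 + 2*4*(4 + √(5 + 4))) = -18 + (-5 + 8)/(-41 + 2*4*(4 + √9)) = -18 + 3/(-41 + 2*4*(4 + 3)) = -18 + 3/(-41 + 2*4*7) = -18 + 3/(-41 + 56) = -18 + 3/15 = -18 + 3*(1/15) = -18 + ⅕ = -89/5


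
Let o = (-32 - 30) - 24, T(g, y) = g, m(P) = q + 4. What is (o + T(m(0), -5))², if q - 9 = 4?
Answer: 4761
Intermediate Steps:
q = 13 (q = 9 + 4 = 13)
m(P) = 17 (m(P) = 13 + 4 = 17)
o = -86 (o = -62 - 24 = -86)
(o + T(m(0), -5))² = (-86 + 17)² = (-69)² = 4761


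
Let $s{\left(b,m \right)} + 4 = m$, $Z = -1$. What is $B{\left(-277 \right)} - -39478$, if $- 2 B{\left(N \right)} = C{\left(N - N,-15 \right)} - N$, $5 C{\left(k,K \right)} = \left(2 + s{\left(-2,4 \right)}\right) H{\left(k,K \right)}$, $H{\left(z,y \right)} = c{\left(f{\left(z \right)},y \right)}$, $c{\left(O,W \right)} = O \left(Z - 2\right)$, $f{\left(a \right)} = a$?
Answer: $\frac{78679}{2} \approx 39340.0$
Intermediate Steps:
$s{\left(b,m \right)} = -4 + m$
$c{\left(O,W \right)} = - 3 O$ ($c{\left(O,W \right)} = O \left(-1 - 2\right) = O \left(-3\right) = - 3 O$)
$H{\left(z,y \right)} = - 3 z$
$C{\left(k,K \right)} = - \frac{6 k}{5}$ ($C{\left(k,K \right)} = \frac{\left(2 + \left(-4 + 4\right)\right) \left(- 3 k\right)}{5} = \frac{\left(2 + 0\right) \left(- 3 k\right)}{5} = \frac{2 \left(- 3 k\right)}{5} = \frac{\left(-6\right) k}{5} = - \frac{6 k}{5}$)
$B{\left(N \right)} = \frac{N}{2}$ ($B{\left(N \right)} = - \frac{- \frac{6 \left(N - N\right)}{5} - N}{2} = - \frac{\left(- \frac{6}{5}\right) 0 - N}{2} = - \frac{0 - N}{2} = - \frac{\left(-1\right) N}{2} = \frac{N}{2}$)
$B{\left(-277 \right)} - -39478 = \frac{1}{2} \left(-277\right) - -39478 = - \frac{277}{2} + 39478 = \frac{78679}{2}$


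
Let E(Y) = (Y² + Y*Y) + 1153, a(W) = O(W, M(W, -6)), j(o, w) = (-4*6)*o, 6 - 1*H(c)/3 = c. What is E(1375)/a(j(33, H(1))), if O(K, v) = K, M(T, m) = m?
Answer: -420267/88 ≈ -4775.8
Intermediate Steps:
H(c) = 18 - 3*c
j(o, w) = -24*o
a(W) = W
E(Y) = 1153 + 2*Y² (E(Y) = (Y² + Y²) + 1153 = 2*Y² + 1153 = 1153 + 2*Y²)
E(1375)/a(j(33, H(1))) = (1153 + 2*1375²)/((-24*33)) = (1153 + 2*1890625)/(-792) = (1153 + 3781250)*(-1/792) = 3782403*(-1/792) = -420267/88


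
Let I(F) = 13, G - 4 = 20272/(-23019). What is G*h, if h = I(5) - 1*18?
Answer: -359020/23019 ≈ -15.597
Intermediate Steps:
G = 71804/23019 (G = 4 + 20272/(-23019) = 4 + 20272*(-1/23019) = 4 - 20272/23019 = 71804/23019 ≈ 3.1193)
h = -5 (h = 13 - 1*18 = 13 - 18 = -5)
G*h = (71804/23019)*(-5) = -359020/23019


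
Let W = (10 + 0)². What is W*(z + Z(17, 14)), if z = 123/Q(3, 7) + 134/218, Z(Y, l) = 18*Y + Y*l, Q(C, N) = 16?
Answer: 24080375/436 ≈ 55230.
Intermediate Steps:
W = 100 (W = 10² = 100)
z = 14479/1744 (z = 123/16 + 134/218 = 123*(1/16) + 134*(1/218) = 123/16 + 67/109 = 14479/1744 ≈ 8.3022)
W*(z + Z(17, 14)) = 100*(14479/1744 + 17*(18 + 14)) = 100*(14479/1744 + 17*32) = 100*(14479/1744 + 544) = 100*(963215/1744) = 24080375/436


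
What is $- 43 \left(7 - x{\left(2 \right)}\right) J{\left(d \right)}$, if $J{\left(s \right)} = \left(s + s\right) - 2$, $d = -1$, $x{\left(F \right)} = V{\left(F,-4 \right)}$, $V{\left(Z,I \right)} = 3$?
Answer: $688$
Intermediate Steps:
$x{\left(F \right)} = 3$
$J{\left(s \right)} = -2 + 2 s$ ($J{\left(s \right)} = 2 s - 2 = -2 + 2 s$)
$- 43 \left(7 - x{\left(2 \right)}\right) J{\left(d \right)} = - 43 \left(7 - 3\right) \left(-2 + 2 \left(-1\right)\right) = - 43 \left(7 - 3\right) \left(-2 - 2\right) = \left(-43\right) 4 \left(-4\right) = \left(-172\right) \left(-4\right) = 688$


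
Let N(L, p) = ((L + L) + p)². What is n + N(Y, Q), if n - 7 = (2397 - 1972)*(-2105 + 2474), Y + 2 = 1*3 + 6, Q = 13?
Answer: 157561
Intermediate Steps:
Y = 7 (Y = -2 + (1*3 + 6) = -2 + (3 + 6) = -2 + 9 = 7)
n = 156832 (n = 7 + (2397 - 1972)*(-2105 + 2474) = 7 + 425*369 = 7 + 156825 = 156832)
N(L, p) = (p + 2*L)² (N(L, p) = (2*L + p)² = (p + 2*L)²)
n + N(Y, Q) = 156832 + (13 + 2*7)² = 156832 + (13 + 14)² = 156832 + 27² = 156832 + 729 = 157561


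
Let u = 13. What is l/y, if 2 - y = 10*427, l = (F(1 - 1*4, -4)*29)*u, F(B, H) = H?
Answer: 377/1067 ≈ 0.35333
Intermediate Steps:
l = -1508 (l = -4*29*13 = -116*13 = -1508)
y = -4268 (y = 2 - 10*427 = 2 - 1*4270 = 2 - 4270 = -4268)
l/y = -1508/(-4268) = -1508*(-1/4268) = 377/1067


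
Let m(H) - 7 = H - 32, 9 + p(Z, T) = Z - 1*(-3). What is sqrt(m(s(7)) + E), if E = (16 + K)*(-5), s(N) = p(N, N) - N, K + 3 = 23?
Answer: I*sqrt(211) ≈ 14.526*I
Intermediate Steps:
K = 20 (K = -3 + 23 = 20)
p(Z, T) = -6 + Z (p(Z, T) = -9 + (Z - 1*(-3)) = -9 + (Z + 3) = -9 + (3 + Z) = -6 + Z)
s(N) = -6 (s(N) = (-6 + N) - N = -6)
E = -180 (E = (16 + 20)*(-5) = 36*(-5) = -180)
m(H) = -25 + H (m(H) = 7 + (H - 32) = 7 + (-32 + H) = -25 + H)
sqrt(m(s(7)) + E) = sqrt((-25 - 6) - 180) = sqrt(-31 - 180) = sqrt(-211) = I*sqrt(211)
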